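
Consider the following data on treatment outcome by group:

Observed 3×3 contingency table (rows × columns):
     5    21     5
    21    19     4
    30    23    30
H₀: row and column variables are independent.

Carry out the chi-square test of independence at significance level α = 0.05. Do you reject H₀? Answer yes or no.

reject H₀: yes

Row totals [31, 44, 83], col totals [56, 63, 39], n=158
χ² = (5−10.99)²/10.99 + (21−12.36)²/12.36 + (5−7.65)²/7.65 + (21−15.59)²/15.59 + (19−17.54)²/17.54 + (4−10.86)²/10.86 + (30−29.42)²/29.42 + (23−33.09)²/33.09 + (30−20.49)²/20.49 = 24.0557
df = 4
p-value (upper-tail) = 0.00008
At α=0.05: p < α → reject H₀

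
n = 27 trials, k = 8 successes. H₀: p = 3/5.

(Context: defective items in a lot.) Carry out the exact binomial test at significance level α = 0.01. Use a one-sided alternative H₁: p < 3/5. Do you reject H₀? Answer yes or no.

Exact binomial: n=27, k=8, p₀=3/5=0.6000
P(X≤8) from Σ C(n,i)·p₀^i·(1−p₀)^(n−i)
p-value (one-sided, H₁ less) = 0.00137
At α=0.01: p < α → reject H₀

reject H₀: yes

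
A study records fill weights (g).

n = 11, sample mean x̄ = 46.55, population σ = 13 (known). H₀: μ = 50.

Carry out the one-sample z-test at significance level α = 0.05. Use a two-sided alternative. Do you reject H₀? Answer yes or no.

reject H₀: no

SE = σ/√n = 13/√11 = 3.9196
z = (x̄−μ₀)/SE = (46.55−50)/3.9196 = -0.8802
p-value (two-sided) = 0.37876
At α=0.05: p ≥ α → fail to reject H₀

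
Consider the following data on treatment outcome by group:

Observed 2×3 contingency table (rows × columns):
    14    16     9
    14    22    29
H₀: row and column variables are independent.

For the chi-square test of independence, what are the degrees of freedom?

degrees of freedom = 2

df = (r−1)(c−1) = (2−1)·(3−1) = 2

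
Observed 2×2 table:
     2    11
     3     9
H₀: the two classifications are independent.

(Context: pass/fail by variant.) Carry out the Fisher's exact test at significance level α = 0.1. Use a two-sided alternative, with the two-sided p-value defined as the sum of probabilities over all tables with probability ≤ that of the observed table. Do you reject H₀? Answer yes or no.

Margins: r₁=13, r₂=12, c₁=5, c₂=20, n=25
p_obs = C(13,2)·C(12,3)/C(25,5); sum pmf over tables with pmf ≤ p_obs
p-value (two-sided) = 0.64472
At α=0.1: p ≥ α → fail to reject H₀

reject H₀: no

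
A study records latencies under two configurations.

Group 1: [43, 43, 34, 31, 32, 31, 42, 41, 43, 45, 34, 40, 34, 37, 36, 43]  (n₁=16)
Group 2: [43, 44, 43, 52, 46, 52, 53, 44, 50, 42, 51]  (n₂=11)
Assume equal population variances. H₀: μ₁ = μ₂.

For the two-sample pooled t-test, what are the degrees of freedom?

degrees of freedom = 25

df = n₁ + n₂ − 2 = 16 + 11 − 2 = 25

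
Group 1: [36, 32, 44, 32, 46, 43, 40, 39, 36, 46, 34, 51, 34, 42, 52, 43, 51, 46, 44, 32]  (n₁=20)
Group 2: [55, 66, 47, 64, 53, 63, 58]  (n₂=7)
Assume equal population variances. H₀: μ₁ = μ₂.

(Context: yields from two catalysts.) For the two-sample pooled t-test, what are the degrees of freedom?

df = n₁ + n₂ − 2 = 20 + 7 − 2 = 25

degrees of freedom = 25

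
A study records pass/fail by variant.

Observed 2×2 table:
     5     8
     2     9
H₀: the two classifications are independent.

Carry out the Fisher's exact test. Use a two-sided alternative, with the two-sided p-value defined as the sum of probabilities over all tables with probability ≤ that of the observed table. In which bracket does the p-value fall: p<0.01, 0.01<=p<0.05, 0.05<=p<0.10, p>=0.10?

Margins: r₁=13, r₂=11, c₁=7, c₂=17, n=24
p_obs = C(13,5)·C(11,2)/C(24,7); sum pmf over tables with pmf ≤ p_obs
p-value (two-sided) = 0.38644
→ bracket: p>=0.10

p-value bracket: p>=0.10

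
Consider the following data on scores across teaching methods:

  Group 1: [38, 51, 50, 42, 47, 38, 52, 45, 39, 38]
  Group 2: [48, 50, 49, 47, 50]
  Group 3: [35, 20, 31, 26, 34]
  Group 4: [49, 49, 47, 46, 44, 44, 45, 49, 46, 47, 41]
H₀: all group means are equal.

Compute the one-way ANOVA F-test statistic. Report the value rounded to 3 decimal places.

Group means [44.00, 48.80, 29.20, 46.09], grand mean 43.129
SSB = Σnᵢ(x̄ᵢ−x̄)² = 1234.975; SSW = ΣΣ(x−x̄ᵢ)² = 520.509
MSB = 1234.975/3 = 411.6583; MSW = 520.509/27 = 19.2781
F = MSB/MSW = 21.3537
df = (3, 27)

test statistic = 21.354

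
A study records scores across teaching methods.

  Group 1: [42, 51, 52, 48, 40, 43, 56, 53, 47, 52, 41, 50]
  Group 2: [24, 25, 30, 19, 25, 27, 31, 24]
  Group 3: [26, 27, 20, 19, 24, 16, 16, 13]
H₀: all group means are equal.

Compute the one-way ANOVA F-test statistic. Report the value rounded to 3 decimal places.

test statistic = 93.402

Group means [47.92, 25.62, 20.12], grand mean 33.607
SSB = Σnᵢ(x̄ᵢ−x̄)² = 4421.012; SSW = ΣΣ(x−x̄ᵢ)² = 591.667
MSB = 4421.012/2 = 2210.5060; MSW = 591.667/25 = 23.6667
F = MSB/MSW = 93.4017
df = (2, 25)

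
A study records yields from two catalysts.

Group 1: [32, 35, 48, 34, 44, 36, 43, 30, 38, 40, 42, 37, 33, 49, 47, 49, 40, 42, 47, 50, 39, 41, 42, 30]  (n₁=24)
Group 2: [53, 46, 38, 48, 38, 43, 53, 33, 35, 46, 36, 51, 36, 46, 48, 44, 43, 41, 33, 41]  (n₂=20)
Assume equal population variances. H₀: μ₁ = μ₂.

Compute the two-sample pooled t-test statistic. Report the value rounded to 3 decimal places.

x̄₁=40.333, s₁=6.127, n₁=24
x̄₂=42.600, s₂=6.320, n₂=20
s_p² = [23·6.127² + 19·6.320²]/42 = 38.6222
SE = √(s_p²·(1/24+1/20)) = 1.8816
t = (40.333−42.600)/1.8816 = -1.2047
df = 42

test statistic = -1.205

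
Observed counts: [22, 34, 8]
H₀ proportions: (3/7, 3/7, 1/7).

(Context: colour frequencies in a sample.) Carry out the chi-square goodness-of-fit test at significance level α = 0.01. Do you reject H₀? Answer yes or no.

n = 64; E_i = n·p_i = [27.43, 27.43, 9.14]
χ² = (22−27.43)²/27.43 + (34−27.43)²/27.43 + (8−9.14)²/9.14 = 2.7917
df = 2
p-value (upper-tail) = 0.24763
At α=0.01: p ≥ α → fail to reject H₀

reject H₀: no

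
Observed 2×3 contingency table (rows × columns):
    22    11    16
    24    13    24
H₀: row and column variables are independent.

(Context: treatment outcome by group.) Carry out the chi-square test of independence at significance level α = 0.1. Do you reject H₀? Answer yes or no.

reject H₀: no

Row totals [49, 61], col totals [46, 24, 40], n=110
χ² = (22−20.49)²/20.49 + (11−10.69)²/10.69 + (16−17.82)²/17.82 + (24−25.51)²/25.51 + (13−13.31)²/13.31 + (24−22.18)²/22.18 = 0.5511
df = 2
p-value (upper-tail) = 0.75916
At α=0.1: p ≥ α → fail to reject H₀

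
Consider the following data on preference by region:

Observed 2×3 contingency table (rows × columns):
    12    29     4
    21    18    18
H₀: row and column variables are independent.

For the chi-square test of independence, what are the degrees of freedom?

df = (r−1)(c−1) = (2−1)·(3−1) = 2

degrees of freedom = 2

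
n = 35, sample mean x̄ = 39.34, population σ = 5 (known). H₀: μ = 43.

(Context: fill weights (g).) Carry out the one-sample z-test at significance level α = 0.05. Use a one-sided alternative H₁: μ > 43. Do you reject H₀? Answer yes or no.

SE = σ/√n = 5/√35 = 0.8452
z = (x̄−μ₀)/SE = (39.34−43)/0.8452 = -4.3306
p-value (one-sided, H₁ greater) = 0.99999
At α=0.05: p ≥ α → fail to reject H₀

reject H₀: no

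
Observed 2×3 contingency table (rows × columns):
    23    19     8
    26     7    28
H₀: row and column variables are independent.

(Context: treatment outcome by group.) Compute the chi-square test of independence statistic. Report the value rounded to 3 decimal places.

test statistic = 15.899

Row totals [50, 61], col totals [49, 26, 36], n=111
χ² = (23−22.07)²/22.07 + (19−11.71)²/11.71 + (8−16.22)²/16.22 + (26−26.93)²/26.93 + (7−14.29)²/14.29 + (28−19.78)²/19.78 = 15.8993
df = 2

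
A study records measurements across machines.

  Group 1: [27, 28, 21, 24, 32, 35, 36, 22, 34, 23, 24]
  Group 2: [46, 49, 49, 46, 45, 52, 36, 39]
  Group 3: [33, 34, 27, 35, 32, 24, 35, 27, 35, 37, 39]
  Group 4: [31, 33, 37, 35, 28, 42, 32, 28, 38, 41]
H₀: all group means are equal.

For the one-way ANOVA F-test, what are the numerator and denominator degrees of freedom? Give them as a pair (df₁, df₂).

degrees of freedom = [3, 36]

k = 4 groups, N = 40 total
df = (k−1, N−k) = (4−1, 40−4) = (3, 36)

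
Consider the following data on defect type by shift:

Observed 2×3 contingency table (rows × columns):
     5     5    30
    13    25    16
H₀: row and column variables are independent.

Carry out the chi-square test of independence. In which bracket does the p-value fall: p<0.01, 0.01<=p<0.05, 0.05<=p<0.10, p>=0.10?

p-value bracket: p<0.01

Row totals [40, 54], col totals [18, 30, 46], n=94
χ² = (5−7.66)²/7.66 + (5−12.77)²/12.77 + (30−19.57)²/19.57 + (13−10.34)²/10.34 + (25−17.23)²/17.23 + (16−26.43)²/26.43 = 19.4971
df = 2
p-value (upper-tail) = 0.00006
→ bracket: p<0.01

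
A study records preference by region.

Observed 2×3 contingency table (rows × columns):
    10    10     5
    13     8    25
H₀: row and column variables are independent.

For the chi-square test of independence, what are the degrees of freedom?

df = (r−1)(c−1) = (2−1)·(3−1) = 2

degrees of freedom = 2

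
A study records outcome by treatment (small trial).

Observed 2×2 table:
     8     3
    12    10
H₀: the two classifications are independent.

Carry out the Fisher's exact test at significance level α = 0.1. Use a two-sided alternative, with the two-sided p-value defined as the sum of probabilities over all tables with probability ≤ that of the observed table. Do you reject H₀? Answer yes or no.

Margins: r₁=11, r₂=22, c₁=20, c₂=13, n=33
p_obs = C(11,8)·C(22,12)/C(33,20); sum pmf over tables with pmf ≤ p_obs
p-value (two-sided) = 0.45586
At α=0.1: p ≥ α → fail to reject H₀

reject H₀: no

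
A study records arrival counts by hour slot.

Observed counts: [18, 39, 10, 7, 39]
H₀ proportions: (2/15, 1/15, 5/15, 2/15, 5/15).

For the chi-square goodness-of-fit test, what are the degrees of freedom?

degrees of freedom = 4

df = k − 1 = 5 − 1 = 4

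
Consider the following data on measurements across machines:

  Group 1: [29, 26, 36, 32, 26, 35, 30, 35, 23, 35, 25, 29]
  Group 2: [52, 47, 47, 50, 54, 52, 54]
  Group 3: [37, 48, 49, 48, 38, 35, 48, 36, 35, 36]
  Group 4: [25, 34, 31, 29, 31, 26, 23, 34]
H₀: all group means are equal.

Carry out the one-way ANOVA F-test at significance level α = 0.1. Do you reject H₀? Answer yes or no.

reject H₀: yes

Group means [30.08, 50.86, 41.00, 29.12], grand mean 36.757
SSB = Σnᵢ(x̄ᵢ−x̄)² = 2572.162; SSW = ΣΣ(x−x̄ᵢ)² = 752.649
MSB = 2572.162/3 = 857.3873; MSW = 752.649/33 = 22.8075
F = MSB/MSW = 37.5923
df = (3, 33)
p-value (upper-tail) = 0.00000
At α=0.1: p < α → reject H₀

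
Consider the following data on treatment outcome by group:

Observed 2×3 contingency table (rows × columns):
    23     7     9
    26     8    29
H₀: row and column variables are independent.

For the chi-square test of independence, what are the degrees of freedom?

df = (r−1)(c−1) = (2−1)·(3−1) = 2

degrees of freedom = 2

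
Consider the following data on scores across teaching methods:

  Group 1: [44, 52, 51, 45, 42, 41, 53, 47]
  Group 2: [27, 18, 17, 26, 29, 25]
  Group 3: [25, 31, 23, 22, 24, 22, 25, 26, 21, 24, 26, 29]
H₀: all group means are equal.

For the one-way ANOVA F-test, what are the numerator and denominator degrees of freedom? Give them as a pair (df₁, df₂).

k = 3 groups, N = 26 total
df = (k−1, N−k) = (3−1, 26−3) = (2, 23)

degrees of freedom = [2, 23]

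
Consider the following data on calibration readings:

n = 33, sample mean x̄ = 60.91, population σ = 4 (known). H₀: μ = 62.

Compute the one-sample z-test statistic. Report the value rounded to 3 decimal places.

SE = σ/√n = 4/√33 = 0.6963
z = (x̄−μ₀)/SE = (60.91−62)/0.6963 = -1.5654

test statistic = -1.565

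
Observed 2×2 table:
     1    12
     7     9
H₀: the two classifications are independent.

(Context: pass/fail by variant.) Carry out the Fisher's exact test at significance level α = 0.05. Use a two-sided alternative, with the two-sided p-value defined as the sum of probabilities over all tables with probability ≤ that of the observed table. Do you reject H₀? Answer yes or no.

reject H₀: yes

Margins: r₁=13, r₂=16, c₁=8, c₂=21, n=29
p_obs = C(13,1)·C(16,7)/C(29,8); sum pmf over tables with pmf ≤ p_obs
p-value (two-sided) = 0.04434
At α=0.05: p < α → reject H₀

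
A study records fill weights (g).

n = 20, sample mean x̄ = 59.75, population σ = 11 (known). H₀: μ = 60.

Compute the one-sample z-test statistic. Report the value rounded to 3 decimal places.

test statistic = -0.102

SE = σ/√n = 11/√20 = 2.4597
z = (x̄−μ₀)/SE = (59.75−60)/2.4597 = -0.1016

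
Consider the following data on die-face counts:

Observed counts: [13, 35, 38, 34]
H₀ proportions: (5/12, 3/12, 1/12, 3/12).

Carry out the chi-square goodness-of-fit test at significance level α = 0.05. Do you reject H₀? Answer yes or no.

n = 120; E_i = n·p_i = [50.00, 30.00, 10.00, 30.00]
χ² = (13−50.00)²/50.00 + (35−30.00)²/30.00 + (38−10.00)²/10.00 + (34−30.00)²/30.00 = 107.1467
df = 3
p-value (upper-tail) = 0.00000
At α=0.05: p < α → reject H₀

reject H₀: yes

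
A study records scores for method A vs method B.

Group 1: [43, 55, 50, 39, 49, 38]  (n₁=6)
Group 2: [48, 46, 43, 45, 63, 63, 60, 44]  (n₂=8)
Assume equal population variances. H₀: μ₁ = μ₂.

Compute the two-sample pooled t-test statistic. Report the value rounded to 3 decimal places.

test statistic = -1.342

x̄₁=45.667, s₁=6.743, n₁=6
x̄₂=51.500, s₂=8.864, n₂=8
s_p² = [5·6.743² + 7·8.864²]/12 = 64.7778
SE = √(s_p²·(1/6+1/8)) = 4.3467
t = (45.667−51.500)/4.3467 = -1.3420
df = 12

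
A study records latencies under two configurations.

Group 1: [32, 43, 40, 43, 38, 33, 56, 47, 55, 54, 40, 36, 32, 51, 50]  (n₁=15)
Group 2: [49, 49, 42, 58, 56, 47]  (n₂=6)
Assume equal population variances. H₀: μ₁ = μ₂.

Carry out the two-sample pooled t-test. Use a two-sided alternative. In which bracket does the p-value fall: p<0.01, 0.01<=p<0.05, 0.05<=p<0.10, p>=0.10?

x̄₁=43.333, s₁=8.432, n₁=15
x̄₂=50.167, s₂=5.913, n₂=6
s_p² = [14·8.432² + 5·5.913²]/19 = 61.5877
SE = √(s_p²·(1/15+1/6)) = 3.7908
t = (43.333−50.167)/3.7908 = -1.8026
df = 19
p-value (two-sided) = 0.08734
→ bracket: 0.05<=p<0.10

p-value bracket: 0.05<=p<0.10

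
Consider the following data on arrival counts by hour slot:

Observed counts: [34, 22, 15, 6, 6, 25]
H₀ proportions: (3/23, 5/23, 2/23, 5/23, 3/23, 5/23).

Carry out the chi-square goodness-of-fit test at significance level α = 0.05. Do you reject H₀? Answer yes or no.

reject H₀: yes

n = 108; E_i = n·p_i = [14.09, 23.48, 9.39, 23.48, 14.09, 23.48]
χ² = (34−14.09)²/14.09 + (22−23.48)²/23.48 + (15−9.39)²/9.39 + (6−23.48)²/23.48 + (6−14.09)²/14.09 + (25−23.48)²/23.48 = 49.3441
df = 5
p-value (upper-tail) = 0.00000
At α=0.05: p < α → reject H₀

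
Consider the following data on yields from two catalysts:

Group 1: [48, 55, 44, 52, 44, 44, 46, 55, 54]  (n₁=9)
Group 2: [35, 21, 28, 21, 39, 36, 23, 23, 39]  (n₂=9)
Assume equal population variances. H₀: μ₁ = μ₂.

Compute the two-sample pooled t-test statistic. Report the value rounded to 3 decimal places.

x̄₁=49.111, s₁=4.885, n₁=9
x̄₂=29.444, s₂=7.780, n₂=9
s_p² = [8·4.885² + 8·7.780²]/16 = 42.1944
SE = √(s_p²·(1/9+1/9)) = 3.0621
t = (49.111−29.444)/3.0621 = 6.4226
df = 16

test statistic = 6.423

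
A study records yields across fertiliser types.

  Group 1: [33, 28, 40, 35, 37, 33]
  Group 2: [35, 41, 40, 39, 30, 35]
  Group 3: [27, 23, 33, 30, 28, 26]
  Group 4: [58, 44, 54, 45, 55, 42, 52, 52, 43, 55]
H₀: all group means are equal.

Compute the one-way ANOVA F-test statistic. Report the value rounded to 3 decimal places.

test statistic = 31.458

Group means [34.33, 36.67, 27.83, 50.00], grand mean 39.036
SSB = Σnᵢ(x̄ᵢ−x̄)² = 2121.464; SSW = ΣΣ(x−x̄ᵢ)² = 539.500
MSB = 2121.464/3 = 707.1548; MSW = 539.500/24 = 22.4792
F = MSB/MSW = 31.4582
df = (3, 24)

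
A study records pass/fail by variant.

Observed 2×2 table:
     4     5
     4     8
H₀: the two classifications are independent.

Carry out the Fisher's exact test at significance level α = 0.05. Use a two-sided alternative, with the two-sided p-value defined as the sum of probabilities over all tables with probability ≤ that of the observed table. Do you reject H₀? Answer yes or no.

Margins: r₁=9, r₂=12, c₁=8, c₂=13, n=21
p_obs = C(9,4)·C(12,4)/C(21,8); sum pmf over tables with pmf ≤ p_obs
p-value (two-sided) = 0.67307
At α=0.05: p ≥ α → fail to reject H₀

reject H₀: no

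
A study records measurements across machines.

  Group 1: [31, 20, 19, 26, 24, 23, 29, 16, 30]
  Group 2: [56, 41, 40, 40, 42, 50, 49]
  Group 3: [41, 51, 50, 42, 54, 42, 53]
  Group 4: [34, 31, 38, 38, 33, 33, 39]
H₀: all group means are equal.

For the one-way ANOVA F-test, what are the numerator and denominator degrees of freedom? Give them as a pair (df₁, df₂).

k = 4 groups, N = 30 total
df = (k−1, N−k) = (4−1, 30−4) = (3, 26)

degrees of freedom = [3, 26]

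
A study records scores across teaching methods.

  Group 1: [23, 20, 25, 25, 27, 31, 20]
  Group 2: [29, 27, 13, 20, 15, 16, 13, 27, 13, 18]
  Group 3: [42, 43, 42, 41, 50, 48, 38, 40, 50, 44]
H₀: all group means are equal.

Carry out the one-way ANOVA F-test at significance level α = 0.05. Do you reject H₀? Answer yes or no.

Group means [24.43, 19.10, 43.80], grand mean 29.630
SSB = Σnᵢ(x̄ᵢ−x̄)² = 3306.082; SSW = ΣΣ(x−x̄ᵢ)² = 612.214
MSB = 3306.082/2 = 1653.0410; MSW = 612.214/24 = 25.5089
F = MSB/MSW = 64.8024
df = (2, 24)
p-value (upper-tail) = 0.00000
At α=0.05: p < α → reject H₀

reject H₀: yes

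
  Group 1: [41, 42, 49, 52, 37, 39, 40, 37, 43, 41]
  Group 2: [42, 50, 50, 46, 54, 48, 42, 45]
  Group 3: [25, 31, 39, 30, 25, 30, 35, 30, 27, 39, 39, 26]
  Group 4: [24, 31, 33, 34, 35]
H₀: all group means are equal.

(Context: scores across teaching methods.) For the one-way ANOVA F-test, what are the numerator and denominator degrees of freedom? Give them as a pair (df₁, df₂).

k = 4 groups, N = 35 total
df = (k−1, N−k) = (4−1, 35−4) = (3, 31)

degrees of freedom = [3, 31]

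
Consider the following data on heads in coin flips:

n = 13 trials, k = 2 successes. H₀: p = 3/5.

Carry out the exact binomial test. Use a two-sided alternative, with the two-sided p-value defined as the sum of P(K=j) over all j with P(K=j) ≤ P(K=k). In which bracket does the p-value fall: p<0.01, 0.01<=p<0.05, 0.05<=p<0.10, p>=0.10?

Exact binomial: n=13, k=2, p₀=3/5=0.6000
P(X=j) = C(n,j)·p₀^j·(1−p₀)^(n−j); p = Σ P(X=j) over j with P(X=j) ≤ P(X=2)
p-value (two-sided) = 0.00132
→ bracket: p<0.01

p-value bracket: p<0.01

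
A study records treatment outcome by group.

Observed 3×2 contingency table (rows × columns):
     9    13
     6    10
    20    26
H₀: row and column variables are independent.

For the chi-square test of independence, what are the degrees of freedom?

degrees of freedom = 2

df = (r−1)(c−1) = (3−1)·(2−1) = 2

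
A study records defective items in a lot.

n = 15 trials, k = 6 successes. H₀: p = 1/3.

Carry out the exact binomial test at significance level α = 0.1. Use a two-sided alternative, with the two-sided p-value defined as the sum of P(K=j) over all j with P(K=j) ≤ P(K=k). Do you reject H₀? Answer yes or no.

reject H₀: no

Exact binomial: n=15, k=6, p₀=1/3=0.3333
P(X=j) = C(n,j)·p₀^j·(1−p₀)^(n−j); p = Σ P(X=j) over j with P(X=j) ≤ P(X=6)
p-value (two-sided) = 0.59087
At α=0.1: p ≥ α → fail to reject H₀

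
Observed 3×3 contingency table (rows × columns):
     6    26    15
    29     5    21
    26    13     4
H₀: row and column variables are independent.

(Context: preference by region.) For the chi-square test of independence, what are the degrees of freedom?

degrees of freedom = 4

df = (r−1)(c−1) = (3−1)·(3−1) = 4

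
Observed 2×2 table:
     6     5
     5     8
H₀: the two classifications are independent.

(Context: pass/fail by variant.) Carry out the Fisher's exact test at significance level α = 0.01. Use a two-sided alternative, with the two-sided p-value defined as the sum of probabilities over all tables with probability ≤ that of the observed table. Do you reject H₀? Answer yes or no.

Margins: r₁=11, r₂=13, c₁=11, c₂=13, n=24
p_obs = C(11,6)·C(13,5)/C(24,11); sum pmf over tables with pmf ≤ p_obs
p-value (two-sided) = 0.68239
At α=0.01: p ≥ α → fail to reject H₀

reject H₀: no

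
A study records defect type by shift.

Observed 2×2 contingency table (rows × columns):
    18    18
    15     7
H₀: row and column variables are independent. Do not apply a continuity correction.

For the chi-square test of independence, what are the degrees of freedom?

degrees of freedom = 1

df = (r−1)(c−1) = (2−1)·(2−1) = 1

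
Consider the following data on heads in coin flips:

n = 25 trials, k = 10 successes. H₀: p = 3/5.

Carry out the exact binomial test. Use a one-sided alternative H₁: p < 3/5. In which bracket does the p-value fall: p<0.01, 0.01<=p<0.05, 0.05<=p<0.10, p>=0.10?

p-value bracket: 0.01<=p<0.05

Exact binomial: n=25, k=10, p₀=3/5=0.6000
P(X≤10) from Σ C(n,i)·p₀^i·(1−p₀)^(n−i)
p-value (one-sided, H₁ less) = 0.03439
→ bracket: 0.01<=p<0.05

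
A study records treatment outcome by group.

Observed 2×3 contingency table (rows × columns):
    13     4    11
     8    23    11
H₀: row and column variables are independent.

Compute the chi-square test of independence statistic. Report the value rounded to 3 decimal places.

Row totals [28, 42], col totals [21, 27, 22], n=70
χ² = (13−8.40)²/8.40 + (4−10.80)²/10.80 + (11−8.80)²/8.80 + (8−12.60)²/12.60 + (23−16.20)²/16.20 + (11−13.20)²/13.20 = 12.2509
df = 2

test statistic = 12.251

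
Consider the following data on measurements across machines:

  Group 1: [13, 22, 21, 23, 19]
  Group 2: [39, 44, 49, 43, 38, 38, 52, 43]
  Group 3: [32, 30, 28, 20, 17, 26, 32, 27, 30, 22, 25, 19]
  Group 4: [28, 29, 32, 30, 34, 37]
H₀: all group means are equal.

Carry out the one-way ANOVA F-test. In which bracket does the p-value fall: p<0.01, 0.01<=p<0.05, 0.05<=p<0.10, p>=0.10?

Group means [19.60, 43.25, 25.67, 31.67], grand mean 30.387
SSB = Σnᵢ(x̄ᵢ−x̄)² = 2182.655; SSW = ΣΣ(x−x̄ᵢ)² = 594.700
MSB = 2182.655/3 = 727.5516; MSW = 594.700/27 = 22.0259
F = MSB/MSW = 33.0316
df = (3, 27)
p-value (upper-tail) = 0.00000
→ bracket: p<0.01

p-value bracket: p<0.01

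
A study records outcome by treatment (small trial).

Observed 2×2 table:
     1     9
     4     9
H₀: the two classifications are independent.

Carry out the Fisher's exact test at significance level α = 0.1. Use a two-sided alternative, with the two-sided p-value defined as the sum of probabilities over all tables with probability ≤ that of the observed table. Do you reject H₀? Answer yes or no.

Margins: r₁=10, r₂=13, c₁=5, c₂=18, n=23
p_obs = C(10,1)·C(13,4)/C(23,5); sum pmf over tables with pmf ≤ p_obs
p-value (two-sided) = 0.33936
At α=0.1: p ≥ α → fail to reject H₀

reject H₀: no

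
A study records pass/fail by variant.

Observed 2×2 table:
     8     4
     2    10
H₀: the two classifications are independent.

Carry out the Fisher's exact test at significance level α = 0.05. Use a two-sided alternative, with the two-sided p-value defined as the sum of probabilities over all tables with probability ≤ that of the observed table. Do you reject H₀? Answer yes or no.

reject H₀: yes

Margins: r₁=12, r₂=12, c₁=10, c₂=14, n=24
p_obs = C(12,8)·C(12,2)/C(24,10); sum pmf over tables with pmf ≤ p_obs
p-value (two-sided) = 0.03607
At α=0.05: p < α → reject H₀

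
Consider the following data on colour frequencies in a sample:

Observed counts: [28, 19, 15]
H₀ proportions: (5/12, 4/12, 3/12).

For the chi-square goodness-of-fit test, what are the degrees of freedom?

df = k − 1 = 3 − 1 = 2

degrees of freedom = 2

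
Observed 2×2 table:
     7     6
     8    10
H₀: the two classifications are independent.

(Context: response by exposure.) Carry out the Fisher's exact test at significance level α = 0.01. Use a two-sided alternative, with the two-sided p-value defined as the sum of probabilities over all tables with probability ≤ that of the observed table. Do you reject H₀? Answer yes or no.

Margins: r₁=13, r₂=18, c₁=15, c₂=16, n=31
p_obs = C(13,7)·C(18,8)/C(31,15); sum pmf over tables with pmf ≤ p_obs
p-value (two-sided) = 0.72239
At α=0.01: p ≥ α → fail to reject H₀

reject H₀: no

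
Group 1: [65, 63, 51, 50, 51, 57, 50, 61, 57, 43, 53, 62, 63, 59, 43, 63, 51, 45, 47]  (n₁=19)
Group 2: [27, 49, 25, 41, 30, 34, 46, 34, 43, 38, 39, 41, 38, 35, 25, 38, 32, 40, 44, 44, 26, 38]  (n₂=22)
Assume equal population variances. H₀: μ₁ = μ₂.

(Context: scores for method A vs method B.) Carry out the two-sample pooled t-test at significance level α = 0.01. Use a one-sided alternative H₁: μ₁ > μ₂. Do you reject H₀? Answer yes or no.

reject H₀: yes

x̄₁=54.421, s₁=7.260, n₁=19
x̄₂=36.682, s₂=6.938, n₂=22
s_p² = [18·7.260² + 21·6.938²]/39 = 50.2411
SE = √(s_p²·(1/19+1/22)) = 2.2199
t = (54.421−36.682)/2.2199 = 7.9910
df = 39
p-value (one-sided, H₁ greater) = 0.00000
At α=0.01: p < α → reject H₀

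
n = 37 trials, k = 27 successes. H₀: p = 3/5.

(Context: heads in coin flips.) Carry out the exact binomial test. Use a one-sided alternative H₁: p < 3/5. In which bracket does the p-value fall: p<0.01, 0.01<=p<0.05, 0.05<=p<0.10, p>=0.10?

p-value bracket: p>=0.10

Exact binomial: n=37, k=27, p₀=3/5=0.6000
P(X≤27) from Σ C(n,i)·p₀^i·(1−p₀)^(n−i)
p-value (one-sided, H₁ less) = 0.96521
→ bracket: p>=0.10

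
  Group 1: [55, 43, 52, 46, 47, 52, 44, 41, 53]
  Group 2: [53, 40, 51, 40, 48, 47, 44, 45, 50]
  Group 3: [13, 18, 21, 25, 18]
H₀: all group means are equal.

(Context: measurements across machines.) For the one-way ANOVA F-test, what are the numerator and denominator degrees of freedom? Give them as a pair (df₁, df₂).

degrees of freedom = [2, 20]

k = 3 groups, N = 23 total
df = (k−1, N−k) = (3−1, 23−3) = (2, 20)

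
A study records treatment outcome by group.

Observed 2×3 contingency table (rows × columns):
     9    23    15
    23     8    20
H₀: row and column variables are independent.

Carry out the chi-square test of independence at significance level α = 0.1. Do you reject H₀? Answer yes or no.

Row totals [47, 51], col totals [32, 31, 35], n=98
χ² = (9−15.35)²/15.35 + (23−14.87)²/14.87 + (15−16.79)²/16.79 + (23−16.65)²/16.65 + (8−16.13)²/16.13 + (20−18.21)²/18.21 = 13.9573
df = 2
p-value (upper-tail) = 0.00093
At α=0.1: p < α → reject H₀

reject H₀: yes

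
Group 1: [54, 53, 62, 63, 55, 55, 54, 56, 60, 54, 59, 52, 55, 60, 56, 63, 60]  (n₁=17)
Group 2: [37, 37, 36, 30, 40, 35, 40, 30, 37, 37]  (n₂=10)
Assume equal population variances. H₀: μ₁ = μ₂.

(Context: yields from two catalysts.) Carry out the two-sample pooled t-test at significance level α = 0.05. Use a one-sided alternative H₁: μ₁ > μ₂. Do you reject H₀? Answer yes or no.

reject H₀: yes

x̄₁=57.118, s₁=3.621, n₁=17
x̄₂=35.900, s₂=3.479, n₂=10
s_p² = [16·3.621² + 9·3.479²]/25 = 12.7466
SE = √(s_p²·(1/17+1/10)) = 1.4228
t = (57.118−35.900)/1.4228 = 14.9122
df = 25
p-value (one-sided, H₁ greater) = 0.00000
At α=0.05: p < α → reject H₀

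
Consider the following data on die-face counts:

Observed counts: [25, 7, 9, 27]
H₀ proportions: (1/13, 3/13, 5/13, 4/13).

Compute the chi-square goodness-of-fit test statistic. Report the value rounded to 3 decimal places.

test statistic = 92.547

n = 68; E_i = n·p_i = [5.23, 15.69, 26.15, 20.92]
χ² = (25−5.23)²/5.23 + (7−15.69)²/15.69 + (9−26.15)²/26.15 + (27−20.92)²/20.92 = 92.5468
df = 3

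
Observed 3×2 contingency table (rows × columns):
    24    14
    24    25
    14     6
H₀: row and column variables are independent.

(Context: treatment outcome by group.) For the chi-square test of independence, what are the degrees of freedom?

df = (r−1)(c−1) = (3−1)·(2−1) = 2

degrees of freedom = 2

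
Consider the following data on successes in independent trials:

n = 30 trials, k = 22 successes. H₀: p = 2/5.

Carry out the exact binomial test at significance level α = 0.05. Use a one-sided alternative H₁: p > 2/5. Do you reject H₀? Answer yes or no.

reject H₀: yes

Exact binomial: n=30, k=22, p₀=2/5=0.4000
P(X≥22) from Σ C(n,i)·p₀^i·(1−p₀)^(n−i)
p-value (one-sided, H₁ greater) = 0.00022
At α=0.05: p < α → reject H₀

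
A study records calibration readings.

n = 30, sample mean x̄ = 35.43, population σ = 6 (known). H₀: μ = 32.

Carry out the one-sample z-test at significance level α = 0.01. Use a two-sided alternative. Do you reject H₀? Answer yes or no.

reject H₀: yes

SE = σ/√n = 6/√30 = 1.0954
z = (x̄−μ₀)/SE = (35.43−32)/1.0954 = 3.1311
p-value (two-sided) = 0.00174
At α=0.01: p < α → reject H₀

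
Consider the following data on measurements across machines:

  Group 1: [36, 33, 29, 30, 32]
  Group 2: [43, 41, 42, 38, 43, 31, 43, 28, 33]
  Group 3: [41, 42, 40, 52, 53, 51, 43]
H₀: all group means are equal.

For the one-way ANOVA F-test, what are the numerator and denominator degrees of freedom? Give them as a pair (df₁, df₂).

k = 3 groups, N = 21 total
df = (k−1, N−k) = (3−1, 21−3) = (2, 18)

degrees of freedom = [2, 18]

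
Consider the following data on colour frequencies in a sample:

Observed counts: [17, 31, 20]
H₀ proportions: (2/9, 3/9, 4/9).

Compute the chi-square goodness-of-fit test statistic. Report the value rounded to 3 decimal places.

n = 68; E_i = n·p_i = [15.11, 22.67, 30.22]
χ² = (17−15.11)²/15.11 + (31−22.67)²/22.67 + (20−30.22)²/30.22 = 6.7574
df = 2

test statistic = 6.757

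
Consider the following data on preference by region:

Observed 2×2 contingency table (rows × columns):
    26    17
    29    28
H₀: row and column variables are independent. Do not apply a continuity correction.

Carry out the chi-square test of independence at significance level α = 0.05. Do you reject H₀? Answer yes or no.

reject H₀: no

Row totals [43, 57], col totals [55, 45], n=100
χ² = (26−23.65)²/23.65 + (17−19.35)²/19.35 + (29−31.35)²/31.35 + (28−25.65)²/25.65 = 0.9104
df = 1
p-value (upper-tail) = 0.34002
At α=0.05: p ≥ α → fail to reject H₀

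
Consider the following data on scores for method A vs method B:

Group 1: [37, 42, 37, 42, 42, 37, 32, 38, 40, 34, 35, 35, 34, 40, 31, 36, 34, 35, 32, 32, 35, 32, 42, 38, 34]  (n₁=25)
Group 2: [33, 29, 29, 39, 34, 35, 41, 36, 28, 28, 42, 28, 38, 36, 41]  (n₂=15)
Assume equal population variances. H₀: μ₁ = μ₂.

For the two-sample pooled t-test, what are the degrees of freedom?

df = n₁ + n₂ − 2 = 25 + 15 − 2 = 38

degrees of freedom = 38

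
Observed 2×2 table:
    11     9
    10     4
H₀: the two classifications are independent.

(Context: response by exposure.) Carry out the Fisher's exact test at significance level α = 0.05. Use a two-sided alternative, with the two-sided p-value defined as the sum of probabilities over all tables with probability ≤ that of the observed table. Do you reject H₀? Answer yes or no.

reject H₀: no

Margins: r₁=20, r₂=14, c₁=21, c₂=13, n=34
p_obs = C(20,11)·C(14,10)/C(34,21); sum pmf over tables with pmf ≤ p_obs
p-value (two-sided) = 0.47738
At α=0.05: p ≥ α → fail to reject H₀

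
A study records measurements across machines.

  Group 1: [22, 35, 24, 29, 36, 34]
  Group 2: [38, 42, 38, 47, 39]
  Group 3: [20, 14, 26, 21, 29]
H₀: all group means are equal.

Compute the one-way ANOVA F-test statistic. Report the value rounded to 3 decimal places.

test statistic = 15.618

Group means [30.00, 40.80, 22.00], grand mean 30.875
SSB = Σnᵢ(x̄ᵢ−x̄)² = 890.950; SSW = ΣΣ(x−x̄ᵢ)² = 370.800
MSB = 890.950/2 = 445.4750; MSW = 370.800/13 = 28.5231
F = MSB/MSW = 15.6181
df = (2, 13)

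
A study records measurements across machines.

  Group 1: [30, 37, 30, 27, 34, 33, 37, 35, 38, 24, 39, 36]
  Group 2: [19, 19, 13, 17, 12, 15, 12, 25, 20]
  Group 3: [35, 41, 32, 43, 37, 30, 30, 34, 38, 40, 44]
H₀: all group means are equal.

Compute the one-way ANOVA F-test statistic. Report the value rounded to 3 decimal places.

Group means [33.33, 16.89, 36.73], grand mean 29.875
SSB = Σnᵢ(x̄ᵢ−x̄)² = 2177.763; SSW = ΣΣ(x−x̄ᵢ)² = 637.737
MSB = 2177.763/2 = 1088.8813; MSW = 637.737/29 = 21.9909
F = MSB/MSW = 49.5150
df = (2, 29)

test statistic = 49.515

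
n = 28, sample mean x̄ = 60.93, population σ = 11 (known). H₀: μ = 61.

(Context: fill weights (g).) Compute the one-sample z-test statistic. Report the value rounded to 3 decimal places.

test statistic = -0.034

SE = σ/√n = 11/√28 = 2.0788
z = (x̄−μ₀)/SE = (60.93−61)/2.0788 = -0.0337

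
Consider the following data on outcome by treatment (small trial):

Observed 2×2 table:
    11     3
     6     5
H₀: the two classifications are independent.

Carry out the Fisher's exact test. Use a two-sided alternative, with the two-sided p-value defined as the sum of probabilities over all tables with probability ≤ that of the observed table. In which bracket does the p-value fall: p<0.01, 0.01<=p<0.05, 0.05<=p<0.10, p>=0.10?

p-value bracket: p>=0.10

Margins: r₁=14, r₂=11, c₁=17, c₂=8, n=25
p_obs = C(14,11)·C(11,6)/C(25,17); sum pmf over tables with pmf ≤ p_obs
p-value (two-sided) = 0.38917
→ bracket: p>=0.10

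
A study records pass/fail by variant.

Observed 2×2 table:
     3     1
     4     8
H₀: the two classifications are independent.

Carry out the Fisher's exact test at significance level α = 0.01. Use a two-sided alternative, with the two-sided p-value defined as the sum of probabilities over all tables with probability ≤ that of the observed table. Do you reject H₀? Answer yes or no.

Margins: r₁=4, r₂=12, c₁=7, c₂=9, n=16
p_obs = C(4,3)·C(12,4)/C(16,7); sum pmf over tables with pmf ≤ p_obs
p-value (two-sided) = 0.26154
At α=0.01: p ≥ α → fail to reject H₀

reject H₀: no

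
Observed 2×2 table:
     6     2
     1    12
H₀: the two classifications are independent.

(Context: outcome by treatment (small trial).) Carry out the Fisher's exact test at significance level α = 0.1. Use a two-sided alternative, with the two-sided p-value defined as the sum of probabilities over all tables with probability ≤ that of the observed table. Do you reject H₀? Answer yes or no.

Margins: r₁=8, r₂=13, c₁=7, c₂=14, n=21
p_obs = C(8,6)·C(13,1)/C(21,7); sum pmf over tables with pmf ≤ p_obs
p-value (two-sided) = 0.00320
At α=0.1: p < α → reject H₀

reject H₀: yes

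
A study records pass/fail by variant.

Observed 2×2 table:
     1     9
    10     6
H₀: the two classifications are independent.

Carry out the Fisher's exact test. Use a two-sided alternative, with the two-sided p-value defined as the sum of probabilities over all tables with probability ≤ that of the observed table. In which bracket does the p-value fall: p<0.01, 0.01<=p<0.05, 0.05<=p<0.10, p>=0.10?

p-value bracket: 0.01<=p<0.05

Margins: r₁=10, r₂=16, c₁=11, c₂=15, n=26
p_obs = C(10,1)·C(16,10)/C(26,11); sum pmf over tables with pmf ≤ p_obs
p-value (two-sided) = 0.01435
→ bracket: 0.01<=p<0.05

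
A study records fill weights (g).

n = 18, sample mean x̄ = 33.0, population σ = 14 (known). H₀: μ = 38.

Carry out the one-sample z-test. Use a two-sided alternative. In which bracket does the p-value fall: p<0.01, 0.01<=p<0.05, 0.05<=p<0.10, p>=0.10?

p-value bracket: p>=0.10

SE = σ/√n = 14/√18 = 3.2998
z = (x̄−μ₀)/SE = (33.0−38)/3.2998 = -1.5152
p-value (two-sided) = 0.12971
→ bracket: p>=0.10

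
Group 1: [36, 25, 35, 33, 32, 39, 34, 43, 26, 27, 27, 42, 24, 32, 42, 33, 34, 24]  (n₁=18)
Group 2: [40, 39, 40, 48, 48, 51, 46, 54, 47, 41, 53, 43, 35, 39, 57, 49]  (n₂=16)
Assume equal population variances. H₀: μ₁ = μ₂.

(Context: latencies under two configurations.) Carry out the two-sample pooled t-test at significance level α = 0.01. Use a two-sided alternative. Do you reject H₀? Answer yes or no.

reject H₀: yes

x̄₁=32.667, s₁=6.231, n₁=18
x̄₂=45.625, s₂=6.323, n₂=16
s_p² = [17·6.231² + 15·6.323²]/32 = 39.3672
SE = √(s_p²·(1/18+1/16)) = 2.1558
t = (32.667−45.625)/2.1558 = -6.0109
df = 32
p-value (two-sided) = 0.00000
At α=0.01: p < α → reject H₀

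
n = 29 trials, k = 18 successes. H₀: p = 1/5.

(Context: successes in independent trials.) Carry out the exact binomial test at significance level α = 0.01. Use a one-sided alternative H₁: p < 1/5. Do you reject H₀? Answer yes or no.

reject H₀: no

Exact binomial: n=29, k=18, p₀=1/5=0.2000
P(X≤18) from Σ C(n,i)·p₀^i·(1−p₀)^(n−i)
p-value (one-sided, H₁ less) = 1.00000
At α=0.01: p ≥ α → fail to reject H₀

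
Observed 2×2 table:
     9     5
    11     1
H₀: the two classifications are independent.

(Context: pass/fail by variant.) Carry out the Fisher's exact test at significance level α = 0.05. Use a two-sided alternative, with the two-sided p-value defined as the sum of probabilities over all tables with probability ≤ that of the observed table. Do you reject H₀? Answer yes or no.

Margins: r₁=14, r₂=12, c₁=20, c₂=6, n=26
p_obs = C(14,9)·C(12,11)/C(26,20); sum pmf over tables with pmf ≤ p_obs
p-value (two-sided) = 0.16957
At α=0.05: p ≥ α → fail to reject H₀

reject H₀: no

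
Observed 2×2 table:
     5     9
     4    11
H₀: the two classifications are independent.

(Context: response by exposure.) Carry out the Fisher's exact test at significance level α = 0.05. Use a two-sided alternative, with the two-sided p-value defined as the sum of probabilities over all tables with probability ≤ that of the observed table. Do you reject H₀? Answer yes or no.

reject H₀: no

Margins: r₁=14, r₂=15, c₁=9, c₂=20, n=29
p_obs = C(14,5)·C(15,4)/C(29,9); sum pmf over tables with pmf ≤ p_obs
p-value (two-sided) = 0.69985
At α=0.05: p ≥ α → fail to reject H₀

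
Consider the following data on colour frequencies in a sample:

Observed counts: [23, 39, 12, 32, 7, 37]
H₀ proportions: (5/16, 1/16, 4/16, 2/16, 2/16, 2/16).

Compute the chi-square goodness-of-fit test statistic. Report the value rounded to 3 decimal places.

n = 150; E_i = n·p_i = [46.88, 9.38, 37.50, 18.75, 18.75, 18.75]
χ² = (23−46.88)²/46.88 + (39−9.38)²/9.38 + (12−37.50)²/37.50 + (32−18.75)²/18.75 + (7−18.75)²/18.75 + (37−18.75)²/18.75 = 157.6053
df = 5

test statistic = 157.605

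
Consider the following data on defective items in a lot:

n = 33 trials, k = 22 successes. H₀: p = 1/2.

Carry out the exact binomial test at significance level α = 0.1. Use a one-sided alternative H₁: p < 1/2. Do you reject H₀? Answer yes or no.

Exact binomial: n=33, k=22, p₀=1/2=0.5000
P(X≤22) from Σ C(n,i)·p₀^i·(1−p₀)^(n−i)
p-value (one-sided, H₁ less) = 0.98246
At α=0.1: p ≥ α → fail to reject H₀

reject H₀: no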